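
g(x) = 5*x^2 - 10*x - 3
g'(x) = 10*x - 10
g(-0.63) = 5.28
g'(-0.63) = -16.30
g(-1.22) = 16.64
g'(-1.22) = -22.20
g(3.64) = 26.85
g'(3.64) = 26.40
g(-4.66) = 152.18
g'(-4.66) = -56.60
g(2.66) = 5.78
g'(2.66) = 16.60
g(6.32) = 133.51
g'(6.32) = 53.20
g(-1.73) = 29.26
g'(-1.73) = -27.30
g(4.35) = 48.11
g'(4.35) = 33.50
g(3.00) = 12.00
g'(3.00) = 20.00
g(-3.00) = 72.00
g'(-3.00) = -40.00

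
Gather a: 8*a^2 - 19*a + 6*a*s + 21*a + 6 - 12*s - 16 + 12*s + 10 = 8*a^2 + a*(6*s + 2)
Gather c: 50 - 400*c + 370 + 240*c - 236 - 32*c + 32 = 216 - 192*c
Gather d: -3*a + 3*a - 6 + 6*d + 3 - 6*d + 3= 0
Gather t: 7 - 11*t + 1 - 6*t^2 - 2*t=-6*t^2 - 13*t + 8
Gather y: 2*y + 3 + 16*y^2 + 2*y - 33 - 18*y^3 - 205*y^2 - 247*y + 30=-18*y^3 - 189*y^2 - 243*y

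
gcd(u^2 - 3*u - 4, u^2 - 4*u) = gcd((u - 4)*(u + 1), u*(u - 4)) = u - 4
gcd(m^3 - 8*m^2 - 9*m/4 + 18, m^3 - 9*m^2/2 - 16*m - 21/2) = m + 3/2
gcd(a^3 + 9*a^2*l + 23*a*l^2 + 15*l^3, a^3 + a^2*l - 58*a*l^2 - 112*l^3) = 1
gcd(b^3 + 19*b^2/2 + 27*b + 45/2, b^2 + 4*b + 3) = b + 3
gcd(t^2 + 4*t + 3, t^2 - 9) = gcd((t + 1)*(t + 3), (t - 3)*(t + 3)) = t + 3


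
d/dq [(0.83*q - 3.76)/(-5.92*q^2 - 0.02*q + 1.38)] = (4.9136*q^2 - 44.5184*q + 1.0702)/(35.0464*q^4 + 0.2368*q^3 - 16.3388*q^2 - 0.0552*q + 1.9044)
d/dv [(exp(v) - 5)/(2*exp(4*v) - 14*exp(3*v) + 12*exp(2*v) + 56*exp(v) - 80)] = (-3*exp(v) - 2)*exp(v)/(2*(exp(5*v) - 2*exp(4*v) - 8*exp(3*v) + 16*exp(2*v) + 16*exp(v) - 32))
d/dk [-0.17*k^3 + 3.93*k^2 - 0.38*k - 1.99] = -0.51*k^2 + 7.86*k - 0.38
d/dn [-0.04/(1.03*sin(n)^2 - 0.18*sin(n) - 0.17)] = (0.0824*sin(n) - 0.0072)*cos(n)/(-1.03*sin(n)^2 + 0.18*sin(n) + 0.17)^2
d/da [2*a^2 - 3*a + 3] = 4*a - 3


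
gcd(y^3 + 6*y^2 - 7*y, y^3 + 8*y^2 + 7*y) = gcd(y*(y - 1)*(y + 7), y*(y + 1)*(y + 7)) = y^2 + 7*y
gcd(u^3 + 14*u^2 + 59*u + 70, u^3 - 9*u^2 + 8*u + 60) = u + 2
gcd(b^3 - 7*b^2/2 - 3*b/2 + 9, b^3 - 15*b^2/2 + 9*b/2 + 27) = b^2 - 3*b/2 - 9/2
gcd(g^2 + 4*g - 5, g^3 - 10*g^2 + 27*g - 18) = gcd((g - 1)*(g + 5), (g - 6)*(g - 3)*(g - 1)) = g - 1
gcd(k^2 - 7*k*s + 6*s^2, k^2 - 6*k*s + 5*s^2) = -k + s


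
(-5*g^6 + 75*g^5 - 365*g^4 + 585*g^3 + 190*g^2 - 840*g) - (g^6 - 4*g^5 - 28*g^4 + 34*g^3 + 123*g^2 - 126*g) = -6*g^6 + 79*g^5 - 337*g^4 + 551*g^3 + 67*g^2 - 714*g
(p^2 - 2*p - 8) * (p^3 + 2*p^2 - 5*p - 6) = p^5 - 17*p^3 - 12*p^2 + 52*p + 48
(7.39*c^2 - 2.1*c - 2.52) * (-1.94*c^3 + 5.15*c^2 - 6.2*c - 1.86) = -14.3366*c^5 + 42.1325*c^4 - 51.7442*c^3 - 13.7034*c^2 + 19.53*c + 4.6872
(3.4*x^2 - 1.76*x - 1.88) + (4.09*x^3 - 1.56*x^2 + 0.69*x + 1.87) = 4.09*x^3 + 1.84*x^2 - 1.07*x - 0.00999999999999979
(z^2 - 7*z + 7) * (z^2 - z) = z^4 - 8*z^3 + 14*z^2 - 7*z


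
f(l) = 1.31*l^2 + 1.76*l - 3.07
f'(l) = 2.62*l + 1.76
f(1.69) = 3.65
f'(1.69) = 6.19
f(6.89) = 71.24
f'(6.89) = 19.81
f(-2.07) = -1.10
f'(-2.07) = -3.66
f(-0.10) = -3.23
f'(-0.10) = 1.50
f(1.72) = 3.83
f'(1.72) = 6.27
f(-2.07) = -1.10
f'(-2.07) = -3.66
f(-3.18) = 4.58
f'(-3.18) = -6.57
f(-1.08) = -3.44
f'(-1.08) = -1.07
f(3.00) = 14.00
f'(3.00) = 9.62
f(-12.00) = 164.45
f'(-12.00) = -29.68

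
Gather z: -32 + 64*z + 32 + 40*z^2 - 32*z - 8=40*z^2 + 32*z - 8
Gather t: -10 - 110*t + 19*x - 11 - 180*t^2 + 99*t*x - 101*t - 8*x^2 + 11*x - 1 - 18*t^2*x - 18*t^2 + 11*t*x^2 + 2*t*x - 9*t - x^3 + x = t^2*(-18*x - 198) + t*(11*x^2 + 101*x - 220) - x^3 - 8*x^2 + 31*x - 22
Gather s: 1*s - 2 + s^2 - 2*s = s^2 - s - 2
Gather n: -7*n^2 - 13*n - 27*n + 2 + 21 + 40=-7*n^2 - 40*n + 63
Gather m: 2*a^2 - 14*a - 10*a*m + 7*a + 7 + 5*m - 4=2*a^2 - 7*a + m*(5 - 10*a) + 3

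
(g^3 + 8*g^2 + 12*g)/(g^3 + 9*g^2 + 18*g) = (g + 2)/(g + 3)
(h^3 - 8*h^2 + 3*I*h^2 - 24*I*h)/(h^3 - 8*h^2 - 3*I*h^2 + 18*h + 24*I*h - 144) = h/(h - 6*I)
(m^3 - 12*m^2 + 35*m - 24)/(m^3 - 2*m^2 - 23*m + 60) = (m^2 - 9*m + 8)/(m^2 + m - 20)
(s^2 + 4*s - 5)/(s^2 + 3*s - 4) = (s + 5)/(s + 4)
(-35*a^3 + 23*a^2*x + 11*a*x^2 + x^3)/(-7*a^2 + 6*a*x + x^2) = 5*a + x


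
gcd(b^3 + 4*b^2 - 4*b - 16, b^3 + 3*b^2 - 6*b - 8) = b^2 + 2*b - 8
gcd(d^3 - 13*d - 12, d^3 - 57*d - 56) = d + 1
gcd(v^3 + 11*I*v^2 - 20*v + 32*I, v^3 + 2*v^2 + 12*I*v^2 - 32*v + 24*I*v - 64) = v^2 + 12*I*v - 32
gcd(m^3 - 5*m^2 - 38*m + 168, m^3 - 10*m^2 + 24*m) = m - 4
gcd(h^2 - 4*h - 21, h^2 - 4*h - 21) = h^2 - 4*h - 21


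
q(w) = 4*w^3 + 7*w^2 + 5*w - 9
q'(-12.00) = 1565.00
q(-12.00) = -5973.00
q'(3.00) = 155.00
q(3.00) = 177.00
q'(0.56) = 16.60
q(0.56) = -3.30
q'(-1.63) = 14.06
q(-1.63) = -15.87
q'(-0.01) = 4.86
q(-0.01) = -9.05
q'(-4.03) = 143.47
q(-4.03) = -177.27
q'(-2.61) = 50.21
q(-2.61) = -45.48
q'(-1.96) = 23.66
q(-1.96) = -22.03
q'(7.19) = 726.01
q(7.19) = 1875.60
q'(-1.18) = 5.19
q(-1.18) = -11.73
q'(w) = 12*w^2 + 14*w + 5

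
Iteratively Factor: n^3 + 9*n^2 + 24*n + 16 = (n + 1)*(n^2 + 8*n + 16) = (n + 1)*(n + 4)*(n + 4)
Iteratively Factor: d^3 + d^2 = (d)*(d^2 + d) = d*(d + 1)*(d)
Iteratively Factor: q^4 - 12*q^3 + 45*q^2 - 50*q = (q - 5)*(q^3 - 7*q^2 + 10*q) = (q - 5)^2*(q^2 - 2*q) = (q - 5)^2*(q - 2)*(q)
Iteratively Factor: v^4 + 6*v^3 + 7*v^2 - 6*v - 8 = (v + 4)*(v^3 + 2*v^2 - v - 2) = (v + 1)*(v + 4)*(v^2 + v - 2) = (v + 1)*(v + 2)*(v + 4)*(v - 1)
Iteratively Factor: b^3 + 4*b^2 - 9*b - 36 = (b + 3)*(b^2 + b - 12) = (b - 3)*(b + 3)*(b + 4)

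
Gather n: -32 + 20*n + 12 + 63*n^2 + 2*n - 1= 63*n^2 + 22*n - 21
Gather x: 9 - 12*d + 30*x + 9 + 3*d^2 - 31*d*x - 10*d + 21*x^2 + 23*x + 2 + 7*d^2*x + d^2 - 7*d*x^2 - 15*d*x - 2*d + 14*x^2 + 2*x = 4*d^2 - 24*d + x^2*(35 - 7*d) + x*(7*d^2 - 46*d + 55) + 20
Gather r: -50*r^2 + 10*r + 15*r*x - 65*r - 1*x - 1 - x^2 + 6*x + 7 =-50*r^2 + r*(15*x - 55) - x^2 + 5*x + 6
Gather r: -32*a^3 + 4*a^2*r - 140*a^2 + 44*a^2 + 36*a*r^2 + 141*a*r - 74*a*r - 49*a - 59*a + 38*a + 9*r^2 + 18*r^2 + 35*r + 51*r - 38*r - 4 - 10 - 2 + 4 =-32*a^3 - 96*a^2 - 70*a + r^2*(36*a + 27) + r*(4*a^2 + 67*a + 48) - 12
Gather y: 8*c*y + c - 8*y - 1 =c + y*(8*c - 8) - 1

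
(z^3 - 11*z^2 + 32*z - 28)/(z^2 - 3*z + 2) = (z^2 - 9*z + 14)/(z - 1)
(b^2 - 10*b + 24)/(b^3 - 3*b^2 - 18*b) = (b - 4)/(b*(b + 3))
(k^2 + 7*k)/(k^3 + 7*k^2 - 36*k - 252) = k/(k^2 - 36)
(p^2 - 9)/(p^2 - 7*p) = (p^2 - 9)/(p*(p - 7))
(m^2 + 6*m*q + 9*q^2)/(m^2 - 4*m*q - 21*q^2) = (-m - 3*q)/(-m + 7*q)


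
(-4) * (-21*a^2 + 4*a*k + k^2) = 84*a^2 - 16*a*k - 4*k^2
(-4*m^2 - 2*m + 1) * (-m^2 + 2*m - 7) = 4*m^4 - 6*m^3 + 23*m^2 + 16*m - 7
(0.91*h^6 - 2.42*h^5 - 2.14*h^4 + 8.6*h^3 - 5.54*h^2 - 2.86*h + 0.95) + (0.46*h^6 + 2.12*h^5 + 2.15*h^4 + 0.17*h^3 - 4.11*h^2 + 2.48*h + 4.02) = 1.37*h^6 - 0.3*h^5 + 0.00999999999999979*h^4 + 8.77*h^3 - 9.65*h^2 - 0.38*h + 4.97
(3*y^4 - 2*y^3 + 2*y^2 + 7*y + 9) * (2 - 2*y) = -6*y^5 + 10*y^4 - 8*y^3 - 10*y^2 - 4*y + 18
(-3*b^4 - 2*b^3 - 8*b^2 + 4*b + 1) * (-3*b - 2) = 9*b^5 + 12*b^4 + 28*b^3 + 4*b^2 - 11*b - 2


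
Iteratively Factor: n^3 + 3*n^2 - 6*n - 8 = (n + 1)*(n^2 + 2*n - 8) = (n + 1)*(n + 4)*(n - 2)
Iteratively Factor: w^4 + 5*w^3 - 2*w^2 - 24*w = (w)*(w^3 + 5*w^2 - 2*w - 24) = w*(w + 4)*(w^2 + w - 6) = w*(w + 3)*(w + 4)*(w - 2)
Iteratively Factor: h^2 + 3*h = (h + 3)*(h)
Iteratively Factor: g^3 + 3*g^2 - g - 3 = (g + 3)*(g^2 - 1) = (g + 1)*(g + 3)*(g - 1)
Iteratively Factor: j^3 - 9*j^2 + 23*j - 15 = (j - 3)*(j^2 - 6*j + 5) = (j - 5)*(j - 3)*(j - 1)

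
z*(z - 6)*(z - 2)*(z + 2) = z^4 - 6*z^3 - 4*z^2 + 24*z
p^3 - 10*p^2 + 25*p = p*(p - 5)^2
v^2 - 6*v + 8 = (v - 4)*(v - 2)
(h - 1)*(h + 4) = h^2 + 3*h - 4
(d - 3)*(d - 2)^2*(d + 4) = d^4 - 3*d^3 - 12*d^2 + 52*d - 48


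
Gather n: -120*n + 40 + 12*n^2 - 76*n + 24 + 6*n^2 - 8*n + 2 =18*n^2 - 204*n + 66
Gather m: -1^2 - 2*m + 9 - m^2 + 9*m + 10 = -m^2 + 7*m + 18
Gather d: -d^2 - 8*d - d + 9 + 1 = -d^2 - 9*d + 10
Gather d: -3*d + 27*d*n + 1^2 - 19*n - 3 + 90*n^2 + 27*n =d*(27*n - 3) + 90*n^2 + 8*n - 2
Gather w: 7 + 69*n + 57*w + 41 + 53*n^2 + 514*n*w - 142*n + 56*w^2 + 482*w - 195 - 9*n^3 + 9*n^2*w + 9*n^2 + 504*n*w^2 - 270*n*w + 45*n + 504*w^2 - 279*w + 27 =-9*n^3 + 62*n^2 - 28*n + w^2*(504*n + 560) + w*(9*n^2 + 244*n + 260) - 120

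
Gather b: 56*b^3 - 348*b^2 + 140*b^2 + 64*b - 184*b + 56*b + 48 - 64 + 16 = 56*b^3 - 208*b^2 - 64*b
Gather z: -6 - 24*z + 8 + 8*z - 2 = -16*z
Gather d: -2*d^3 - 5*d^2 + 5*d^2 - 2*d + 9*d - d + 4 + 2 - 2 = -2*d^3 + 6*d + 4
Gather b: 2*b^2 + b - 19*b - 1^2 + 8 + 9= 2*b^2 - 18*b + 16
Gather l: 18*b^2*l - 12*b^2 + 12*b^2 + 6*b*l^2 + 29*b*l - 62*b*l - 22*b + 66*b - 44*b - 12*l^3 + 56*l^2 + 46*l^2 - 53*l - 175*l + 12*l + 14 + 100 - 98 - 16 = -12*l^3 + l^2*(6*b + 102) + l*(18*b^2 - 33*b - 216)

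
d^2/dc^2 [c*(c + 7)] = 2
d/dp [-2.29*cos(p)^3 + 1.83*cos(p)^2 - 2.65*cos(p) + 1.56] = (6.87*cos(p)^2 - 3.66*cos(p) + 2.65)*sin(p)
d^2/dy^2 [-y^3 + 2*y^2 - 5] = 4 - 6*y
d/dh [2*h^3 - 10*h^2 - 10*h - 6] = 6*h^2 - 20*h - 10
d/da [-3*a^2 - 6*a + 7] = -6*a - 6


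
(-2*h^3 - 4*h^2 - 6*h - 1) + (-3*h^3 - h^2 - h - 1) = -5*h^3 - 5*h^2 - 7*h - 2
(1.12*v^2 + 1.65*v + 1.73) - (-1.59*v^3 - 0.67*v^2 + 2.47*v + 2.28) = 1.59*v^3 + 1.79*v^2 - 0.82*v - 0.55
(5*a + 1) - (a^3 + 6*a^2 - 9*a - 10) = -a^3 - 6*a^2 + 14*a + 11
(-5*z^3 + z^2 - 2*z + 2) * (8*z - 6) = -40*z^4 + 38*z^3 - 22*z^2 + 28*z - 12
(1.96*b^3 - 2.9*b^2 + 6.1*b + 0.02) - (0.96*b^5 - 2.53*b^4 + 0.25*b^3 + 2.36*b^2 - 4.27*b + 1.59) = -0.96*b^5 + 2.53*b^4 + 1.71*b^3 - 5.26*b^2 + 10.37*b - 1.57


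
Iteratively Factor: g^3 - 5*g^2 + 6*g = (g)*(g^2 - 5*g + 6) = g*(g - 3)*(g - 2)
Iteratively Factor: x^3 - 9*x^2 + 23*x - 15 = (x - 5)*(x^2 - 4*x + 3) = (x - 5)*(x - 3)*(x - 1)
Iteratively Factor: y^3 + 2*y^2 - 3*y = (y + 3)*(y^2 - y) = (y - 1)*(y + 3)*(y)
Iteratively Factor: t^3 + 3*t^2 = (t)*(t^2 + 3*t) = t*(t + 3)*(t)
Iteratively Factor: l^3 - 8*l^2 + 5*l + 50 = (l + 2)*(l^2 - 10*l + 25) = (l - 5)*(l + 2)*(l - 5)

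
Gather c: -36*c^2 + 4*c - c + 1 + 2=-36*c^2 + 3*c + 3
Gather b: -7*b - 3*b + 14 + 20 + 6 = 40 - 10*b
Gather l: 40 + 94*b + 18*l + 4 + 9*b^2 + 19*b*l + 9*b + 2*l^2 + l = 9*b^2 + 103*b + 2*l^2 + l*(19*b + 19) + 44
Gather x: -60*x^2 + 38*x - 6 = -60*x^2 + 38*x - 6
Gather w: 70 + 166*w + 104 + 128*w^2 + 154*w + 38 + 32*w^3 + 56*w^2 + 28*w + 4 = 32*w^3 + 184*w^2 + 348*w + 216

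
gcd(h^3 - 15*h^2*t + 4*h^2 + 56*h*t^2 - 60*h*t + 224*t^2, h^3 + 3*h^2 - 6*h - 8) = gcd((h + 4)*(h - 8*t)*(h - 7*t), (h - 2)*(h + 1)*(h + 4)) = h + 4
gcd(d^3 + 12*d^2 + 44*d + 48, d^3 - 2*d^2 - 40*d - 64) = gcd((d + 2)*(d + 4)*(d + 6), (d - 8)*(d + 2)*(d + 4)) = d^2 + 6*d + 8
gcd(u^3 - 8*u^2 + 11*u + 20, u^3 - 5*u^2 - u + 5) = u^2 - 4*u - 5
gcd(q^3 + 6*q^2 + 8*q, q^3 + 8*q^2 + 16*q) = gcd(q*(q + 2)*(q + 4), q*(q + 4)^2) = q^2 + 4*q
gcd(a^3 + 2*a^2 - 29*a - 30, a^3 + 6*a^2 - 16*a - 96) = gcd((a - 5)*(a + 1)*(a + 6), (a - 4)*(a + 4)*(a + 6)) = a + 6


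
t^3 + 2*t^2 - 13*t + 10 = (t - 2)*(t - 1)*(t + 5)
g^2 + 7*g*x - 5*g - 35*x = (g - 5)*(g + 7*x)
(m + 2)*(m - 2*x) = m^2 - 2*m*x + 2*m - 4*x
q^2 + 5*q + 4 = (q + 1)*(q + 4)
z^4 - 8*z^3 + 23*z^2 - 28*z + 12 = (z - 3)*(z - 2)^2*(z - 1)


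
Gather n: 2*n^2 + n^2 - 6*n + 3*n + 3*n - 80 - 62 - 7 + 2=3*n^2 - 147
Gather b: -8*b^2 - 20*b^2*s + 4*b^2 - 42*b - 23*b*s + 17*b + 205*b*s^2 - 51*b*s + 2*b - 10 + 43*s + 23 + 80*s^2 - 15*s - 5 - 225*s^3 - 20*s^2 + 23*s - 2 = b^2*(-20*s - 4) + b*(205*s^2 - 74*s - 23) - 225*s^3 + 60*s^2 + 51*s + 6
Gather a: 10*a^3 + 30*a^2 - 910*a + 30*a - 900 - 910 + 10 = 10*a^3 + 30*a^2 - 880*a - 1800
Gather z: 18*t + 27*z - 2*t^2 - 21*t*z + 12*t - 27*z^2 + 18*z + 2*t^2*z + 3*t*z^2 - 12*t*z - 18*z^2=-2*t^2 + 30*t + z^2*(3*t - 45) + z*(2*t^2 - 33*t + 45)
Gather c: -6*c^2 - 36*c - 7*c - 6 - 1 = -6*c^2 - 43*c - 7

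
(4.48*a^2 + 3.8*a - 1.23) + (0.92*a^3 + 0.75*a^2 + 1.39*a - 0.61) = 0.92*a^3 + 5.23*a^2 + 5.19*a - 1.84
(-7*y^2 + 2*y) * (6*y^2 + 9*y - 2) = -42*y^4 - 51*y^3 + 32*y^2 - 4*y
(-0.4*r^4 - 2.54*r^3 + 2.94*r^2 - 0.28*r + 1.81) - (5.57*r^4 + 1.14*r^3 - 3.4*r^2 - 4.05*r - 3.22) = -5.97*r^4 - 3.68*r^3 + 6.34*r^2 + 3.77*r + 5.03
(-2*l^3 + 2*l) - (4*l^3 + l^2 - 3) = -6*l^3 - l^2 + 2*l + 3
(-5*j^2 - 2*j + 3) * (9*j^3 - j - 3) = -45*j^5 - 18*j^4 + 32*j^3 + 17*j^2 + 3*j - 9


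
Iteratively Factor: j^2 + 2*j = (j + 2)*(j)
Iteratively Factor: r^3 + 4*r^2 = (r)*(r^2 + 4*r) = r^2*(r + 4)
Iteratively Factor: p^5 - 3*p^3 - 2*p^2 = (p + 1)*(p^4 - p^3 - 2*p^2) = p*(p + 1)*(p^3 - p^2 - 2*p) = p^2*(p + 1)*(p^2 - p - 2) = p^2*(p - 2)*(p + 1)*(p + 1)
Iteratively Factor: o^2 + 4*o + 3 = (o + 3)*(o + 1)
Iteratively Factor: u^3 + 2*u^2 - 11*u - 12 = (u - 3)*(u^2 + 5*u + 4) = (u - 3)*(u + 4)*(u + 1)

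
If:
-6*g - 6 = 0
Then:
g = -1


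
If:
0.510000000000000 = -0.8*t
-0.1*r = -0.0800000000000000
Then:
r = 0.80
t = -0.64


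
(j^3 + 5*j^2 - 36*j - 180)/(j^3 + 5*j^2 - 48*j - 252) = (j^2 - j - 30)/(j^2 - j - 42)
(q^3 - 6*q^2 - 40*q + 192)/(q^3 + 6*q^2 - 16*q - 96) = (q - 8)/(q + 4)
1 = 1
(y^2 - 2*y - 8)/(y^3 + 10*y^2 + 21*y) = (y^2 - 2*y - 8)/(y*(y^2 + 10*y + 21))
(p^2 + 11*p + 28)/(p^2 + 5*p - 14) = (p + 4)/(p - 2)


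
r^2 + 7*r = r*(r + 7)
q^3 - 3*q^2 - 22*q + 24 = (q - 6)*(q - 1)*(q + 4)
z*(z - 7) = z^2 - 7*z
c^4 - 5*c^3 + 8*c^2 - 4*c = c*(c - 2)^2*(c - 1)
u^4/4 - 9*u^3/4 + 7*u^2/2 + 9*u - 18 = (u/4 + 1/2)*(u - 6)*(u - 3)*(u - 2)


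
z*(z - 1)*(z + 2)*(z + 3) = z^4 + 4*z^3 + z^2 - 6*z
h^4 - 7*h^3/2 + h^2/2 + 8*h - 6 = (h - 2)^2*(h - 1)*(h + 3/2)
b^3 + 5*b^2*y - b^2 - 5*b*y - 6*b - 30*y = (b - 3)*(b + 2)*(b + 5*y)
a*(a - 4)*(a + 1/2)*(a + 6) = a^4 + 5*a^3/2 - 23*a^2 - 12*a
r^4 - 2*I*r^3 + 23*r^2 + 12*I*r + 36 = (r - 6*I)*(r - I)*(r + 2*I)*(r + 3*I)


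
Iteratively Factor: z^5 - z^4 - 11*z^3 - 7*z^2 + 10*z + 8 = (z + 2)*(z^4 - 3*z^3 - 5*z^2 + 3*z + 4) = (z - 1)*(z + 2)*(z^3 - 2*z^2 - 7*z - 4) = (z - 1)*(z + 1)*(z + 2)*(z^2 - 3*z - 4) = (z - 1)*(z + 1)^2*(z + 2)*(z - 4)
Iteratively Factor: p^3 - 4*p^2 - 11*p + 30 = (p - 2)*(p^2 - 2*p - 15) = (p - 5)*(p - 2)*(p + 3)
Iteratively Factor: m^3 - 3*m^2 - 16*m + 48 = (m - 3)*(m^2 - 16) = (m - 4)*(m - 3)*(m + 4)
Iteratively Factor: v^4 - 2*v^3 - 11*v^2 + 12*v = (v - 1)*(v^3 - v^2 - 12*v) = (v - 1)*(v + 3)*(v^2 - 4*v) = (v - 4)*(v - 1)*(v + 3)*(v)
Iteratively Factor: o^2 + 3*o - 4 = (o - 1)*(o + 4)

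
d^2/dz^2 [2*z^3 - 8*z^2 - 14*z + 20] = 12*z - 16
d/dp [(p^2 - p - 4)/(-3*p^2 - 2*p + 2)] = 5*(-p^2 - 4*p - 2)/(9*p^4 + 12*p^3 - 8*p^2 - 8*p + 4)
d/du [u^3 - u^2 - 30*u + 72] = 3*u^2 - 2*u - 30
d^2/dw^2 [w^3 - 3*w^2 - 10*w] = 6*w - 6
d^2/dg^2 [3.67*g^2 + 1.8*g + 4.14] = 7.34000000000000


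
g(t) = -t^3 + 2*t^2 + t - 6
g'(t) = -3*t^2 + 4*t + 1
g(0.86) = -4.30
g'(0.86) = 2.22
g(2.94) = -11.18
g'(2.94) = -13.17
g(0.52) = -5.08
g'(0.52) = 2.27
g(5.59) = -112.59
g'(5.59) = -70.38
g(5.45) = -103.02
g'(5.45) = -66.31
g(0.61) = -4.87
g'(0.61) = 2.32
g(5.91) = -136.66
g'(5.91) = -80.14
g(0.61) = -4.87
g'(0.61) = 2.32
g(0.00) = -6.00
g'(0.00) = 1.00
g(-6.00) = 276.00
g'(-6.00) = -131.00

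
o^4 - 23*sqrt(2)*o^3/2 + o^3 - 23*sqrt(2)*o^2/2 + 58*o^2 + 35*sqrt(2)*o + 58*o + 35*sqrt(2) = (o + 1)*(o - 7*sqrt(2))*(o - 5*sqrt(2))*(o + sqrt(2)/2)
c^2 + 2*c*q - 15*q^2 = (c - 3*q)*(c + 5*q)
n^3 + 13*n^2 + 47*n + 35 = (n + 1)*(n + 5)*(n + 7)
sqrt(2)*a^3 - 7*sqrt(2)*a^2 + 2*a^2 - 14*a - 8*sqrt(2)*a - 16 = (a - 8)*(a + sqrt(2))*(sqrt(2)*a + sqrt(2))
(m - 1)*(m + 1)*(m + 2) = m^3 + 2*m^2 - m - 2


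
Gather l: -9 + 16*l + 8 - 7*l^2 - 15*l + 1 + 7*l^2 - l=0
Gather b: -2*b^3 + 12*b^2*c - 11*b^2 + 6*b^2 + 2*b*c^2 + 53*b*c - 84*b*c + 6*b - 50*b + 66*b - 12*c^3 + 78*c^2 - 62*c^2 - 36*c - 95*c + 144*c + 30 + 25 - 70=-2*b^3 + b^2*(12*c - 5) + b*(2*c^2 - 31*c + 22) - 12*c^3 + 16*c^2 + 13*c - 15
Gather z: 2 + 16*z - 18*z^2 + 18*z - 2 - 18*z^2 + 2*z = -36*z^2 + 36*z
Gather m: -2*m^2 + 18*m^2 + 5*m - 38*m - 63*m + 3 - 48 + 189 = 16*m^2 - 96*m + 144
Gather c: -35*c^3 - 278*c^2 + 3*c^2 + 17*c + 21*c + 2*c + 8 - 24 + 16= -35*c^3 - 275*c^2 + 40*c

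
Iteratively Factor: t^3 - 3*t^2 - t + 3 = (t + 1)*(t^2 - 4*t + 3) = (t - 3)*(t + 1)*(t - 1)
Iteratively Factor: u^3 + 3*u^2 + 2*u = (u + 1)*(u^2 + 2*u) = u*(u + 1)*(u + 2)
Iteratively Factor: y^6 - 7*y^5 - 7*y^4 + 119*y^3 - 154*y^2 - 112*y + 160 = (y - 2)*(y^5 - 5*y^4 - 17*y^3 + 85*y^2 + 16*y - 80) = (y - 2)*(y + 4)*(y^4 - 9*y^3 + 19*y^2 + 9*y - 20) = (y - 2)*(y - 1)*(y + 4)*(y^3 - 8*y^2 + 11*y + 20) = (y - 2)*(y - 1)*(y + 1)*(y + 4)*(y^2 - 9*y + 20) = (y - 4)*(y - 2)*(y - 1)*(y + 1)*(y + 4)*(y - 5)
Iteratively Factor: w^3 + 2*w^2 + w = (w)*(w^2 + 2*w + 1) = w*(w + 1)*(w + 1)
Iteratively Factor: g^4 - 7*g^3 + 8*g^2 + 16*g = (g)*(g^3 - 7*g^2 + 8*g + 16) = g*(g - 4)*(g^2 - 3*g - 4) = g*(g - 4)*(g + 1)*(g - 4)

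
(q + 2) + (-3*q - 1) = 1 - 2*q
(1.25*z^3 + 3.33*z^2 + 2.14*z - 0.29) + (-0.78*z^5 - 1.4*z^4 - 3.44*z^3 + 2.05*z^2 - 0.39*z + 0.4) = -0.78*z^5 - 1.4*z^4 - 2.19*z^3 + 5.38*z^2 + 1.75*z + 0.11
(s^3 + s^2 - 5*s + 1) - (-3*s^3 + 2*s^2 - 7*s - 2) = 4*s^3 - s^2 + 2*s + 3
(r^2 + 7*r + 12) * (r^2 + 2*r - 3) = r^4 + 9*r^3 + 23*r^2 + 3*r - 36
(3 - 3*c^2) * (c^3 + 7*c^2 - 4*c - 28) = -3*c^5 - 21*c^4 + 15*c^3 + 105*c^2 - 12*c - 84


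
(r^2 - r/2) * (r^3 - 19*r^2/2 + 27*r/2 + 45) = r^5 - 10*r^4 + 73*r^3/4 + 153*r^2/4 - 45*r/2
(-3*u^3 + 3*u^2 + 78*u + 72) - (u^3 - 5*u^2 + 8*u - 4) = -4*u^3 + 8*u^2 + 70*u + 76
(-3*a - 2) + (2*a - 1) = -a - 3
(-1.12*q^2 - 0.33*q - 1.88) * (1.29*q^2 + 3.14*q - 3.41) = -1.4448*q^4 - 3.9425*q^3 + 0.357800000000001*q^2 - 4.7779*q + 6.4108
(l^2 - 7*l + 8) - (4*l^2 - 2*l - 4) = -3*l^2 - 5*l + 12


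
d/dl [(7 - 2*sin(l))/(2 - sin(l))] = 3*cos(l)/(sin(l) - 2)^2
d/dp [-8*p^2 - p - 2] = -16*p - 1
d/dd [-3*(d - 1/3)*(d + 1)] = -6*d - 2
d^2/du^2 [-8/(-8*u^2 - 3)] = 384*(8*u^2 - 1)/(8*u^2 + 3)^3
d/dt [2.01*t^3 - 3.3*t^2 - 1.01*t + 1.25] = 6.03*t^2 - 6.6*t - 1.01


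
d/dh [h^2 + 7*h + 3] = 2*h + 7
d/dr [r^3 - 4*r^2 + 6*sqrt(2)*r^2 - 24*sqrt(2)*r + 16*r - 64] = 3*r^2 - 8*r + 12*sqrt(2)*r - 24*sqrt(2) + 16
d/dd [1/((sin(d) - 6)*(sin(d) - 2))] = 2*(4 - sin(d))*cos(d)/((sin(d) - 6)^2*(sin(d) - 2)^2)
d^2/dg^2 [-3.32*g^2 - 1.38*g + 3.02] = -6.64000000000000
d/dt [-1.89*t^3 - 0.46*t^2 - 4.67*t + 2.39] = -5.67*t^2 - 0.92*t - 4.67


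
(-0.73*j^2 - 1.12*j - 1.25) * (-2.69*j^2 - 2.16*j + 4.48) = 1.9637*j^4 + 4.5896*j^3 + 2.5113*j^2 - 2.3176*j - 5.6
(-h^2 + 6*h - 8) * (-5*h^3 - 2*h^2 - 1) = 5*h^5 - 28*h^4 + 28*h^3 + 17*h^2 - 6*h + 8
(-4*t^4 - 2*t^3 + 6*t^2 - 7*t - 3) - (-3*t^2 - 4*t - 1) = -4*t^4 - 2*t^3 + 9*t^2 - 3*t - 2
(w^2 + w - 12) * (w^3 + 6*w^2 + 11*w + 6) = w^5 + 7*w^4 + 5*w^3 - 55*w^2 - 126*w - 72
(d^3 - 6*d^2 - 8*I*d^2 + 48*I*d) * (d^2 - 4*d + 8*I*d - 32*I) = d^5 - 10*d^4 + 88*d^3 - 640*d^2 + 1536*d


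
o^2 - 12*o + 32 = (o - 8)*(o - 4)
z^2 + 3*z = z*(z + 3)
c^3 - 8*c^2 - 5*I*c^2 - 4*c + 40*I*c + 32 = (c - 8)*(c - 4*I)*(c - I)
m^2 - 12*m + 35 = (m - 7)*(m - 5)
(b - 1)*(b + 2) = b^2 + b - 2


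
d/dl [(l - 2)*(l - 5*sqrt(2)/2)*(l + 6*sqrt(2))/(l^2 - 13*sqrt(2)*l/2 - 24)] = (2*l^4 - 26*sqrt(2)*l^3 - 175*l^2 + 40*sqrt(2)*l^2 - 336*sqrt(2)*l - 48*l + 1440 + 1116*sqrt(2))/(2*l^4 - 26*sqrt(2)*l^3 + 73*l^2 + 624*sqrt(2)*l + 1152)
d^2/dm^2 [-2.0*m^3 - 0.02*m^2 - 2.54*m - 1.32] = -12.0*m - 0.04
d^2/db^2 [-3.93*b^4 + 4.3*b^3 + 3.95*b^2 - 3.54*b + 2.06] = -47.16*b^2 + 25.8*b + 7.9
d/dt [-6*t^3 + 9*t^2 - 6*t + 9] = -18*t^2 + 18*t - 6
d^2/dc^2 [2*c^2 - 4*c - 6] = 4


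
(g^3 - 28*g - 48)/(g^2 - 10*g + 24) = (g^2 + 6*g + 8)/(g - 4)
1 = 1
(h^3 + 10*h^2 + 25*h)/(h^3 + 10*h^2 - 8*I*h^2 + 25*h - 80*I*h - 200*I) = h/(h - 8*I)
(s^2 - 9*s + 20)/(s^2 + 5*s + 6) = (s^2 - 9*s + 20)/(s^2 + 5*s + 6)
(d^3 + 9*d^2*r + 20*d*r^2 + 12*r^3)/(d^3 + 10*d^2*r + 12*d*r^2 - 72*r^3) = (-d^2 - 3*d*r - 2*r^2)/(-d^2 - 4*d*r + 12*r^2)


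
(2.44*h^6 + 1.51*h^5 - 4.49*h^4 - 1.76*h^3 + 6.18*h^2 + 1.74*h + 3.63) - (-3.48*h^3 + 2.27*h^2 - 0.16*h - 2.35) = 2.44*h^6 + 1.51*h^5 - 4.49*h^4 + 1.72*h^3 + 3.91*h^2 + 1.9*h + 5.98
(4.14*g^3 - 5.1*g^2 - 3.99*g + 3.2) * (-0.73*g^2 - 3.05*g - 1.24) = -3.0222*g^5 - 8.904*g^4 + 13.3341*g^3 + 16.1575*g^2 - 4.8124*g - 3.968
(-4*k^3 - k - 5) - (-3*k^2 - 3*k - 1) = -4*k^3 + 3*k^2 + 2*k - 4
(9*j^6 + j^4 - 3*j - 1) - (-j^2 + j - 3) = 9*j^6 + j^4 + j^2 - 4*j + 2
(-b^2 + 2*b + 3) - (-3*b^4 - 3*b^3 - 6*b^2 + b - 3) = 3*b^4 + 3*b^3 + 5*b^2 + b + 6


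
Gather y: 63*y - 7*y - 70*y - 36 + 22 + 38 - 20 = 4 - 14*y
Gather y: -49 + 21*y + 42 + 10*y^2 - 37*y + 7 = 10*y^2 - 16*y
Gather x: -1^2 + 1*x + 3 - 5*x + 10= 12 - 4*x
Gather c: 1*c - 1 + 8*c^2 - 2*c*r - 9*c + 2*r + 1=8*c^2 + c*(-2*r - 8) + 2*r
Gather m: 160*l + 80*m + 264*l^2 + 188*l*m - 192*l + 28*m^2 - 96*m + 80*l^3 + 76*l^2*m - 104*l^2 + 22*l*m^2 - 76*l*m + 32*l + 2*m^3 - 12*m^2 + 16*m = 80*l^3 + 160*l^2 + 2*m^3 + m^2*(22*l + 16) + m*(76*l^2 + 112*l)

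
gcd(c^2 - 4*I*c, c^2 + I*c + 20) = c - 4*I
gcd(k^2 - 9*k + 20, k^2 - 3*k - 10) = k - 5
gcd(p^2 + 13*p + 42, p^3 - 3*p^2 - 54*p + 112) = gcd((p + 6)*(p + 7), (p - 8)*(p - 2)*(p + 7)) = p + 7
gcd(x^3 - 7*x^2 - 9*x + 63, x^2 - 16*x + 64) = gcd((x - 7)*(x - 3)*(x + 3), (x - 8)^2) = 1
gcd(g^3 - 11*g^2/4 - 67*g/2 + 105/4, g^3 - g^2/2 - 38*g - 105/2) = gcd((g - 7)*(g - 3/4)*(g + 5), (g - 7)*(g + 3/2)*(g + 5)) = g^2 - 2*g - 35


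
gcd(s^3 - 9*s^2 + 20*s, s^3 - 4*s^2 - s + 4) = s - 4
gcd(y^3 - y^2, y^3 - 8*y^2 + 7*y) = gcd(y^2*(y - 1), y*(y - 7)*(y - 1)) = y^2 - y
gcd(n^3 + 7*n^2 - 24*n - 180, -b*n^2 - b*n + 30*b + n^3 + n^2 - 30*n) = n^2 + n - 30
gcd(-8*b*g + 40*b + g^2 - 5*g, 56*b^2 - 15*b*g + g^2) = 8*b - g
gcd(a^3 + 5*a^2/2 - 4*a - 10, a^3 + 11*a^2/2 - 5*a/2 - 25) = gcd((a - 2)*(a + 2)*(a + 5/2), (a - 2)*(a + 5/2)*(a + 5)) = a^2 + a/2 - 5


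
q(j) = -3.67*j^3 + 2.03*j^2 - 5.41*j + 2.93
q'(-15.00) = -2543.56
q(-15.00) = 12927.08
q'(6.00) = -377.41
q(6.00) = -749.17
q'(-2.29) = -72.44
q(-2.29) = 70.04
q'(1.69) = -29.99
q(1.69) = -18.13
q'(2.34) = -56.20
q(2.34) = -45.64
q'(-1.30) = -29.29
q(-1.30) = 21.46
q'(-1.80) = -48.39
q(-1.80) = 40.65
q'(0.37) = -5.42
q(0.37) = 1.02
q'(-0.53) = -10.65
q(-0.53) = 6.91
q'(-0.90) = -17.98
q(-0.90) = 12.12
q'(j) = -11.01*j^2 + 4.06*j - 5.41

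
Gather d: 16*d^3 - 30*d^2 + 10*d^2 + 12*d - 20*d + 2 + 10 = 16*d^3 - 20*d^2 - 8*d + 12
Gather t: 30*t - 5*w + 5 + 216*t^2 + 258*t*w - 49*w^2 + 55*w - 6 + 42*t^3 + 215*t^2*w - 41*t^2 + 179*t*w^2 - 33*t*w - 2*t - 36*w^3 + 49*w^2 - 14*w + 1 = 42*t^3 + t^2*(215*w + 175) + t*(179*w^2 + 225*w + 28) - 36*w^3 + 36*w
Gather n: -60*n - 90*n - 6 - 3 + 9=-150*n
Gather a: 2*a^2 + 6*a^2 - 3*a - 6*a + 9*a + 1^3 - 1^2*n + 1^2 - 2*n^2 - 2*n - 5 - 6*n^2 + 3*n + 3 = 8*a^2 - 8*n^2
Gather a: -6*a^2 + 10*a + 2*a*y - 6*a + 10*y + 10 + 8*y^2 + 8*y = -6*a^2 + a*(2*y + 4) + 8*y^2 + 18*y + 10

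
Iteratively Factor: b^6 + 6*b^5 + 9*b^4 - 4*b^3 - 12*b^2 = (b + 2)*(b^5 + 4*b^4 + b^3 - 6*b^2) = b*(b + 2)*(b^4 + 4*b^3 + b^2 - 6*b) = b*(b - 1)*(b + 2)*(b^3 + 5*b^2 + 6*b) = b*(b - 1)*(b + 2)^2*(b^2 + 3*b) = b^2*(b - 1)*(b + 2)^2*(b + 3)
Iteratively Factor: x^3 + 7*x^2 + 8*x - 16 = (x - 1)*(x^2 + 8*x + 16) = (x - 1)*(x + 4)*(x + 4)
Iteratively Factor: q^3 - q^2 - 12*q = (q + 3)*(q^2 - 4*q) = (q - 4)*(q + 3)*(q)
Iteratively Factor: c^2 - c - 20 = (c - 5)*(c + 4)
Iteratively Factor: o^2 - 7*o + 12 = (o - 4)*(o - 3)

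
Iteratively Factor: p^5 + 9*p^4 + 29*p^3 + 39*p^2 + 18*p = (p + 1)*(p^4 + 8*p^3 + 21*p^2 + 18*p) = (p + 1)*(p + 3)*(p^3 + 5*p^2 + 6*p) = (p + 1)*(p + 2)*(p + 3)*(p^2 + 3*p) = (p + 1)*(p + 2)*(p + 3)^2*(p)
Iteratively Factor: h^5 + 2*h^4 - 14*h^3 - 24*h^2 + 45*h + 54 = (h + 3)*(h^4 - h^3 - 11*h^2 + 9*h + 18) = (h + 1)*(h + 3)*(h^3 - 2*h^2 - 9*h + 18) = (h - 3)*(h + 1)*(h + 3)*(h^2 + h - 6) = (h - 3)*(h - 2)*(h + 1)*(h + 3)*(h + 3)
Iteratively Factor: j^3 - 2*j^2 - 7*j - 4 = (j + 1)*(j^2 - 3*j - 4) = (j - 4)*(j + 1)*(j + 1)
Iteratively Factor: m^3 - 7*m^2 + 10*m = (m)*(m^2 - 7*m + 10) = m*(m - 5)*(m - 2)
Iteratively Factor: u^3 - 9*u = (u)*(u^2 - 9) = u*(u - 3)*(u + 3)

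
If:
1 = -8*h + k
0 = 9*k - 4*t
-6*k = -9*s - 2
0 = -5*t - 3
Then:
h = -19/120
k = -4/15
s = -2/5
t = -3/5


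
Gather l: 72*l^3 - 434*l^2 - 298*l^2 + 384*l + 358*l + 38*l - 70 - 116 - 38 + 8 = 72*l^3 - 732*l^2 + 780*l - 216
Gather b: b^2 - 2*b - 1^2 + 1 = b^2 - 2*b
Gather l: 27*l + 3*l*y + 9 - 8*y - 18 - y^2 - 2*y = l*(3*y + 27) - y^2 - 10*y - 9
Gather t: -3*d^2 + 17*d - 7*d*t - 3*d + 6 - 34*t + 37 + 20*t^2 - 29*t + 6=-3*d^2 + 14*d + 20*t^2 + t*(-7*d - 63) + 49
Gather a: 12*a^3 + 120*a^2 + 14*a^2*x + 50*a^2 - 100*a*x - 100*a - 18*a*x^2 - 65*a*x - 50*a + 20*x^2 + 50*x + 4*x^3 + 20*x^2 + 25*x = 12*a^3 + a^2*(14*x + 170) + a*(-18*x^2 - 165*x - 150) + 4*x^3 + 40*x^2 + 75*x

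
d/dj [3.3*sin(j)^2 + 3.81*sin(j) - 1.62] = (6.6*sin(j) + 3.81)*cos(j)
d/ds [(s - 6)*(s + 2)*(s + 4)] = 3*s^2 - 28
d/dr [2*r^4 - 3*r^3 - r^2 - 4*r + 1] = 8*r^3 - 9*r^2 - 2*r - 4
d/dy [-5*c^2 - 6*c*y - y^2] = -6*c - 2*y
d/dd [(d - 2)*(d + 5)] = 2*d + 3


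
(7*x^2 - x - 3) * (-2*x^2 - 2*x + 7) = -14*x^4 - 12*x^3 + 57*x^2 - x - 21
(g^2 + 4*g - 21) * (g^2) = g^4 + 4*g^3 - 21*g^2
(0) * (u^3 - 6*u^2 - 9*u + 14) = 0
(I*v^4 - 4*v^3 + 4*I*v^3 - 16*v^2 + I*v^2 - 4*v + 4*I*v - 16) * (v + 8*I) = I*v^5 - 12*v^4 + 4*I*v^4 - 48*v^3 - 31*I*v^3 - 12*v^2 - 124*I*v^2 - 48*v - 32*I*v - 128*I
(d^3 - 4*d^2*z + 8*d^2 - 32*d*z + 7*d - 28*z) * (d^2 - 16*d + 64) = d^5 - 4*d^4*z - 8*d^4 + 32*d^3*z - 57*d^3 + 228*d^2*z + 400*d^2 - 1600*d*z + 448*d - 1792*z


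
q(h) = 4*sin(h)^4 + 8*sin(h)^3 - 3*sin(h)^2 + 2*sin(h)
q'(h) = 16*sin(h)^3*cos(h) + 24*sin(h)^2*cos(h) - 6*sin(h)*cos(h) + 2*cos(h)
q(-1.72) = -8.82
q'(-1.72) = -2.37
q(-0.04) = -0.09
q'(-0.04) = 2.28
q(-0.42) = -1.75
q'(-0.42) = 6.71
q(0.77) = 3.58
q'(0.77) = 10.66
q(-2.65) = -2.26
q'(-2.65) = -7.49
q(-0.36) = -1.36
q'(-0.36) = 5.98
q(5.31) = -6.36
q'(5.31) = 8.06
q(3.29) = -0.39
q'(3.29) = -3.32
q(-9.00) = -1.78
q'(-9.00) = -6.77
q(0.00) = 0.00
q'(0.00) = 2.00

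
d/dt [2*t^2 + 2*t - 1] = 4*t + 2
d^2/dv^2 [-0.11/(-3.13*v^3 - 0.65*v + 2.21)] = (-2.0658*v*(3.13*v^3 + 0.65*v - 2.21) + 0.11*(9.39*v^2 + 0.65)*(18.78*v^2 + 1.3))/(3.13*v^3 + 0.65*v - 2.21)^3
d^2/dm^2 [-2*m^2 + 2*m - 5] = -4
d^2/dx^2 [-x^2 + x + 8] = -2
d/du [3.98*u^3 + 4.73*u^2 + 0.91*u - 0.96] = 11.94*u^2 + 9.46*u + 0.91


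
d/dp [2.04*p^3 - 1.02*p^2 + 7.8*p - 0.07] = 6.12*p^2 - 2.04*p + 7.8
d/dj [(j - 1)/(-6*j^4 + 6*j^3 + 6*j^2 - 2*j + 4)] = (-3*j^4 + 3*j^3 + 3*j^2 - j + (j - 1)*(12*j^3 - 9*j^2 - 6*j + 1) + 2)/(2*(-3*j^4 + 3*j^3 + 3*j^2 - j + 2)^2)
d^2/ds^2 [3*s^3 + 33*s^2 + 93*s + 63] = 18*s + 66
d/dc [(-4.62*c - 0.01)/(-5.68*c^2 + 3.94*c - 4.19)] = (-26.2416*c^2 - 0.113600000000002*c + 19.3972)/(32.2624*c^4 - 44.7584*c^3 + 63.122*c^2 - 33.0172*c + 17.5561)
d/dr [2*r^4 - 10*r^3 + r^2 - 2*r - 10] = 8*r^3 - 30*r^2 + 2*r - 2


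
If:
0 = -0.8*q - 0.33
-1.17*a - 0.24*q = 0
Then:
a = 0.08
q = -0.41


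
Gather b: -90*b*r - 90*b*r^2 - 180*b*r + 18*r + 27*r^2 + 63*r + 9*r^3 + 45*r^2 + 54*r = b*(-90*r^2 - 270*r) + 9*r^3 + 72*r^2 + 135*r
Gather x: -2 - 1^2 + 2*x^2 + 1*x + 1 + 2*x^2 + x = 4*x^2 + 2*x - 2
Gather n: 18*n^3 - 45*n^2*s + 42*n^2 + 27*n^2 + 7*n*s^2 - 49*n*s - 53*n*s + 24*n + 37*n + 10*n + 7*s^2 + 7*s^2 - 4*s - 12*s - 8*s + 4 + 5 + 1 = 18*n^3 + n^2*(69 - 45*s) + n*(7*s^2 - 102*s + 71) + 14*s^2 - 24*s + 10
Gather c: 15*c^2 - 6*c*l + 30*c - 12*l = 15*c^2 + c*(30 - 6*l) - 12*l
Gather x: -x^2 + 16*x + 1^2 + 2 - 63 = -x^2 + 16*x - 60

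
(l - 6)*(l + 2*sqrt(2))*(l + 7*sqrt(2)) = l^3 - 6*l^2 + 9*sqrt(2)*l^2 - 54*sqrt(2)*l + 28*l - 168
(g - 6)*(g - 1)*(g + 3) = g^3 - 4*g^2 - 15*g + 18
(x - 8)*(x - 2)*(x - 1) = x^3 - 11*x^2 + 26*x - 16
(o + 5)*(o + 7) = o^2 + 12*o + 35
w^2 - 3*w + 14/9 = (w - 7/3)*(w - 2/3)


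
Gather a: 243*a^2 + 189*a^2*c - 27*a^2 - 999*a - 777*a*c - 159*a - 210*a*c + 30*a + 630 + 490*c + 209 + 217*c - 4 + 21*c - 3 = a^2*(189*c + 216) + a*(-987*c - 1128) + 728*c + 832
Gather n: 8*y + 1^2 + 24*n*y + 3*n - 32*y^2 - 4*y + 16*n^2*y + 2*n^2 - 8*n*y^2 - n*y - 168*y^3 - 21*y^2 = n^2*(16*y + 2) + n*(-8*y^2 + 23*y + 3) - 168*y^3 - 53*y^2 + 4*y + 1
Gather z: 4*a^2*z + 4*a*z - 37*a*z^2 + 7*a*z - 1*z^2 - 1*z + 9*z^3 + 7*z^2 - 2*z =9*z^3 + z^2*(6 - 37*a) + z*(4*a^2 + 11*a - 3)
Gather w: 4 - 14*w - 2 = 2 - 14*w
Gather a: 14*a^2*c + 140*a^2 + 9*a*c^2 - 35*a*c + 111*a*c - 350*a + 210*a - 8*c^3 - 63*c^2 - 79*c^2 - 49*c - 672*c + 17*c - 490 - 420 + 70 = a^2*(14*c + 140) + a*(9*c^2 + 76*c - 140) - 8*c^3 - 142*c^2 - 704*c - 840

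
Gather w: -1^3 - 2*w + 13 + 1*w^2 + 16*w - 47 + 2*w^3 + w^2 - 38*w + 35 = 2*w^3 + 2*w^2 - 24*w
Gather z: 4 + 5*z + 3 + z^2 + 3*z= z^2 + 8*z + 7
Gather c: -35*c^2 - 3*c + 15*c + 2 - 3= -35*c^2 + 12*c - 1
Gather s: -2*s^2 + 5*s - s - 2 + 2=-2*s^2 + 4*s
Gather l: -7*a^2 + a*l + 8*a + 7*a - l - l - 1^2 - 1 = -7*a^2 + 15*a + l*(a - 2) - 2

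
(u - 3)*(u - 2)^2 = u^3 - 7*u^2 + 16*u - 12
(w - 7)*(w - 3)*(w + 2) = w^3 - 8*w^2 + w + 42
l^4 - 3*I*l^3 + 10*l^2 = l^2*(l - 5*I)*(l + 2*I)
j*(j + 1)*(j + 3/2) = j^3 + 5*j^2/2 + 3*j/2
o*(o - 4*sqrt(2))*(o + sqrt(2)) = o^3 - 3*sqrt(2)*o^2 - 8*o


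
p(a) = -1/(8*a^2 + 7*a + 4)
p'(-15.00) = 0.00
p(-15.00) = 0.00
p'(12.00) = 0.00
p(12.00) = 0.00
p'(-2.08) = -0.05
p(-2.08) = -0.04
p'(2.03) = 0.02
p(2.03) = -0.02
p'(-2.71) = -0.02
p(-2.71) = -0.02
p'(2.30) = 0.01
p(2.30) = -0.02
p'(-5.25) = -0.00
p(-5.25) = -0.01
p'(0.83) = 0.09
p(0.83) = -0.07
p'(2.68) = 0.01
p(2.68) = -0.01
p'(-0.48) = -0.11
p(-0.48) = -0.40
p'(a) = -(-16*a - 7)/(8*a^2 + 7*a + 4)^2 = (16*a + 7)/(8*a^2 + 7*a + 4)^2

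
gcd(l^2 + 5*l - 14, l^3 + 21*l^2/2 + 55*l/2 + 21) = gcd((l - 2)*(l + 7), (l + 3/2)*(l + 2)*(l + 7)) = l + 7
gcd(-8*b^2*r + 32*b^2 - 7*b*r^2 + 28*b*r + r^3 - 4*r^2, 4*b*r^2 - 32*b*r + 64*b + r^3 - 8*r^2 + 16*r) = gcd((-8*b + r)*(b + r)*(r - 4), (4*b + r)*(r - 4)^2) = r - 4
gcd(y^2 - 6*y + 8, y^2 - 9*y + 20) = y - 4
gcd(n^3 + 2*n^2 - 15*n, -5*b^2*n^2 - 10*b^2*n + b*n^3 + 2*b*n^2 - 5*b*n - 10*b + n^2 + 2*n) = 1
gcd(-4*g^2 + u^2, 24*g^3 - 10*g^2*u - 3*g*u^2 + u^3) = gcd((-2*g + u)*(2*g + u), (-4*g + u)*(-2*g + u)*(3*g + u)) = -2*g + u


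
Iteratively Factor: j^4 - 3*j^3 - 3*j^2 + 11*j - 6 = (j - 1)*(j^3 - 2*j^2 - 5*j + 6) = (j - 3)*(j - 1)*(j^2 + j - 2) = (j - 3)*(j - 1)^2*(j + 2)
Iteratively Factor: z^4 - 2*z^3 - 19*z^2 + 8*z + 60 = (z + 3)*(z^3 - 5*z^2 - 4*z + 20) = (z - 2)*(z + 3)*(z^2 - 3*z - 10) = (z - 5)*(z - 2)*(z + 3)*(z + 2)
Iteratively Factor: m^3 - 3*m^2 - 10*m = (m - 5)*(m^2 + 2*m) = (m - 5)*(m + 2)*(m)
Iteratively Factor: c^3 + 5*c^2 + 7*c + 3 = (c + 3)*(c^2 + 2*c + 1) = (c + 1)*(c + 3)*(c + 1)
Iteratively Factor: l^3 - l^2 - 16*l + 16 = (l + 4)*(l^2 - 5*l + 4) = (l - 1)*(l + 4)*(l - 4)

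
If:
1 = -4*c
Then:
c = -1/4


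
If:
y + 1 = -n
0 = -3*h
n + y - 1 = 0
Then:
No Solution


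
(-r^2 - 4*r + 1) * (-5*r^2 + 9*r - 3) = 5*r^4 + 11*r^3 - 38*r^2 + 21*r - 3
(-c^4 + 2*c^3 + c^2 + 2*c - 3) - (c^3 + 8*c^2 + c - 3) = -c^4 + c^3 - 7*c^2 + c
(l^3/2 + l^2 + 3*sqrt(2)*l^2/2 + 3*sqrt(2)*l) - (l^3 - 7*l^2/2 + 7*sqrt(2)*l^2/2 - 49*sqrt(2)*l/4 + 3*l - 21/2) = -l^3/2 - 2*sqrt(2)*l^2 + 9*l^2/2 - 3*l + 61*sqrt(2)*l/4 + 21/2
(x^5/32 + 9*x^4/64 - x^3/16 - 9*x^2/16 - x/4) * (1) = x^5/32 + 9*x^4/64 - x^3/16 - 9*x^2/16 - x/4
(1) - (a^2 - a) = -a^2 + a + 1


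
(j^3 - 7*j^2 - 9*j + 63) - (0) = j^3 - 7*j^2 - 9*j + 63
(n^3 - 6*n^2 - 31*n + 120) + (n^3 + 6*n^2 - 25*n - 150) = 2*n^3 - 56*n - 30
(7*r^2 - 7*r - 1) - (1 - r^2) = 8*r^2 - 7*r - 2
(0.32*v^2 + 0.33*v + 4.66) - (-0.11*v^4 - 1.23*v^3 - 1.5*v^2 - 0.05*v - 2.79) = 0.11*v^4 + 1.23*v^3 + 1.82*v^2 + 0.38*v + 7.45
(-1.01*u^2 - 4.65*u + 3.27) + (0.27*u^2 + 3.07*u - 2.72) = -0.74*u^2 - 1.58*u + 0.55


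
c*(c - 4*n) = c^2 - 4*c*n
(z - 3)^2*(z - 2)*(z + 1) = z^4 - 7*z^3 + 13*z^2 + 3*z - 18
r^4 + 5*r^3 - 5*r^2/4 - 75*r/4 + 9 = (r - 3/2)*(r - 1/2)*(r + 3)*(r + 4)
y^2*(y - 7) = y^3 - 7*y^2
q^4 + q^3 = q^3*(q + 1)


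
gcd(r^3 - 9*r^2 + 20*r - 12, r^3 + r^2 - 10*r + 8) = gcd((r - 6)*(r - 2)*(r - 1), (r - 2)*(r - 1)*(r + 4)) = r^2 - 3*r + 2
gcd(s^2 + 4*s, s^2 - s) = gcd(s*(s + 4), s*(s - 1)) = s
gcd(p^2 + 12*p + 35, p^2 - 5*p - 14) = 1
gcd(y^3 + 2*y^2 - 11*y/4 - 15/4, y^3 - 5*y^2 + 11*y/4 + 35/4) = y + 1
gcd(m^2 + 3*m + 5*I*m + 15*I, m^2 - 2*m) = 1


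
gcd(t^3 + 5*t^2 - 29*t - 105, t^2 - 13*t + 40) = t - 5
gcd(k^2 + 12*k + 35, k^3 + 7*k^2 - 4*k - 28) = k + 7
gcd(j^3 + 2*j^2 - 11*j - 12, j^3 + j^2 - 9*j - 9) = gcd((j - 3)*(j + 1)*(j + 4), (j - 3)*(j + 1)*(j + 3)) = j^2 - 2*j - 3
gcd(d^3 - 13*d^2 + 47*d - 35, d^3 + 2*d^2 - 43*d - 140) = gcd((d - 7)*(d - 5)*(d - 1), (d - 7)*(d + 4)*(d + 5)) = d - 7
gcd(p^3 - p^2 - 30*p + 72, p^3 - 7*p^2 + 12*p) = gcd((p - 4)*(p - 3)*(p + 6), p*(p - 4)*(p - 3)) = p^2 - 7*p + 12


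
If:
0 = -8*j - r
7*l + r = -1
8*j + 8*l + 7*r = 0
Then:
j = -1/34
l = -3/17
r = 4/17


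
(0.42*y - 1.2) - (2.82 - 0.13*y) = 0.55*y - 4.02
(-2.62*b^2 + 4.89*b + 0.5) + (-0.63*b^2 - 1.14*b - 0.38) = -3.25*b^2 + 3.75*b + 0.12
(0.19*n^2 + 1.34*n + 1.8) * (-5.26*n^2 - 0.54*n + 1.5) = -0.9994*n^4 - 7.151*n^3 - 9.9066*n^2 + 1.038*n + 2.7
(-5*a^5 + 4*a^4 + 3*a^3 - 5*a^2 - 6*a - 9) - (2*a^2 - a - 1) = -5*a^5 + 4*a^4 + 3*a^3 - 7*a^2 - 5*a - 8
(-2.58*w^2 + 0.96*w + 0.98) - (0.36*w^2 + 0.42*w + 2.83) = -2.94*w^2 + 0.54*w - 1.85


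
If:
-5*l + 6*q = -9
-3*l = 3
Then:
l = -1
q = -7/3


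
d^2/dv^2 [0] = 0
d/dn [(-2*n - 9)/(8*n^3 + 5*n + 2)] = (-16*n^3 - 10*n + (2*n + 9)*(24*n^2 + 5) - 4)/(8*n^3 + 5*n + 2)^2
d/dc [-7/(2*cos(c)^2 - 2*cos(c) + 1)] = 14*(sin(c) - sin(2*c))/(2*cos(c) - cos(2*c) - 2)^2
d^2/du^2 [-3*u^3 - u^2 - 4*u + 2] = -18*u - 2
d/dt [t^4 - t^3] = t^2*(4*t - 3)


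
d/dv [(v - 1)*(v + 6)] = 2*v + 5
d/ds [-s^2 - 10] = -2*s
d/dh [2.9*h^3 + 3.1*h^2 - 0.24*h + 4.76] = 8.7*h^2 + 6.2*h - 0.24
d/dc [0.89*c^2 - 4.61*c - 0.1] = 1.78*c - 4.61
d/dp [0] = 0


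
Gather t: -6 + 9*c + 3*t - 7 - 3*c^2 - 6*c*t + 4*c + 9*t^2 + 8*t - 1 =-3*c^2 + 13*c + 9*t^2 + t*(11 - 6*c) - 14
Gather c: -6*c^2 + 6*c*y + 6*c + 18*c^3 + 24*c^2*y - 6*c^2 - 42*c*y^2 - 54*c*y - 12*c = 18*c^3 + c^2*(24*y - 12) + c*(-42*y^2 - 48*y - 6)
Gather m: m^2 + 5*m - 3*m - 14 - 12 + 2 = m^2 + 2*m - 24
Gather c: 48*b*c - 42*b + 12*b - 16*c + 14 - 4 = -30*b + c*(48*b - 16) + 10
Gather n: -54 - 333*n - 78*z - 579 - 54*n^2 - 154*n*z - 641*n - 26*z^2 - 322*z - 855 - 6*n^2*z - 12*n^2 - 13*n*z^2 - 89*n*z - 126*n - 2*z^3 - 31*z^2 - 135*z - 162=n^2*(-6*z - 66) + n*(-13*z^2 - 243*z - 1100) - 2*z^3 - 57*z^2 - 535*z - 1650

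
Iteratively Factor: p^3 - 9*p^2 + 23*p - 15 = (p - 5)*(p^2 - 4*p + 3) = (p - 5)*(p - 1)*(p - 3)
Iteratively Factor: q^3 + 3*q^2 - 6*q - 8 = (q - 2)*(q^2 + 5*q + 4) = (q - 2)*(q + 4)*(q + 1)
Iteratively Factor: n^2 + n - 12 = (n - 3)*(n + 4)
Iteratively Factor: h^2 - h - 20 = (h + 4)*(h - 5)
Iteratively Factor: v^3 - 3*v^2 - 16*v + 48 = (v - 3)*(v^2 - 16) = (v - 3)*(v + 4)*(v - 4)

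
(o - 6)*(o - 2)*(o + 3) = o^3 - 5*o^2 - 12*o + 36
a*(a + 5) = a^2 + 5*a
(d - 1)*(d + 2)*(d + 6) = d^3 + 7*d^2 + 4*d - 12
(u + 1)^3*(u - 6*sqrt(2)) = u^4 - 6*sqrt(2)*u^3 + 3*u^3 - 18*sqrt(2)*u^2 + 3*u^2 - 18*sqrt(2)*u + u - 6*sqrt(2)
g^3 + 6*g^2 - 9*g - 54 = (g - 3)*(g + 3)*(g + 6)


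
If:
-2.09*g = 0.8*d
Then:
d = -2.6125*g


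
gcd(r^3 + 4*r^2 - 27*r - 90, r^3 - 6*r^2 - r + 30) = r - 5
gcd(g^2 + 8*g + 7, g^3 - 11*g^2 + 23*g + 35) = g + 1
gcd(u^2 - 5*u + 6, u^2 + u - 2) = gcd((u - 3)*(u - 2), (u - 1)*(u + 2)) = 1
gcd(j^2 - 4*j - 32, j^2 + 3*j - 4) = j + 4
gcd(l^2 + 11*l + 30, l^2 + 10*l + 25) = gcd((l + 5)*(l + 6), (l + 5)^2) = l + 5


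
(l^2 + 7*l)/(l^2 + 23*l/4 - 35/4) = 4*l/(4*l - 5)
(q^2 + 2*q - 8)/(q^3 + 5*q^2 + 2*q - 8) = (q - 2)/(q^2 + q - 2)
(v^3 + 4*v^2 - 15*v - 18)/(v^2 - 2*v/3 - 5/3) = 3*(v^2 + 3*v - 18)/(3*v - 5)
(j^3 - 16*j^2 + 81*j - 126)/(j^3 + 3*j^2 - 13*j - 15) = (j^2 - 13*j + 42)/(j^2 + 6*j + 5)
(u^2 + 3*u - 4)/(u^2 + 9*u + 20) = (u - 1)/(u + 5)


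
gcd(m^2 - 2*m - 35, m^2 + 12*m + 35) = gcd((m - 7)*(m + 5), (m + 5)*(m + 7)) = m + 5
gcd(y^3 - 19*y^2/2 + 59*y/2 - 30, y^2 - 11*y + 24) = y - 3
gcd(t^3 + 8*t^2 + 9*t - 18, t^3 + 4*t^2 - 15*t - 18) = t + 6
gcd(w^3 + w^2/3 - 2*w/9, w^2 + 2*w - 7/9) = w - 1/3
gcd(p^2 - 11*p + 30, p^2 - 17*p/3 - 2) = p - 6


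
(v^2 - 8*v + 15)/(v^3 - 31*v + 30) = (v - 3)/(v^2 + 5*v - 6)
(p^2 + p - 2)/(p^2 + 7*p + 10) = (p - 1)/(p + 5)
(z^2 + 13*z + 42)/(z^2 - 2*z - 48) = (z + 7)/(z - 8)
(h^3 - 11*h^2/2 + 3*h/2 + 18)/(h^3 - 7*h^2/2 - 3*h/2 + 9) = (h - 4)/(h - 2)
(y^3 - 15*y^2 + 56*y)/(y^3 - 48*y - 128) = y*(y - 7)/(y^2 + 8*y + 16)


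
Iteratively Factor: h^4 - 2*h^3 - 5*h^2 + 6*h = (h - 3)*(h^3 + h^2 - 2*h) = (h - 3)*(h + 2)*(h^2 - h) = (h - 3)*(h - 1)*(h + 2)*(h)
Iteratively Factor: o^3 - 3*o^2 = (o)*(o^2 - 3*o) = o*(o - 3)*(o)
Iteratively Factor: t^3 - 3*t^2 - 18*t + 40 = (t - 2)*(t^2 - t - 20) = (t - 5)*(t - 2)*(t + 4)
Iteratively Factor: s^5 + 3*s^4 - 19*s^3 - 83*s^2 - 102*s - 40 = (s + 2)*(s^4 + s^3 - 21*s^2 - 41*s - 20) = (s + 2)*(s + 4)*(s^3 - 3*s^2 - 9*s - 5) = (s - 5)*(s + 2)*(s + 4)*(s^2 + 2*s + 1) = (s - 5)*(s + 1)*(s + 2)*(s + 4)*(s + 1)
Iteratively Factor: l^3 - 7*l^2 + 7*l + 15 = (l - 5)*(l^2 - 2*l - 3) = (l - 5)*(l - 3)*(l + 1)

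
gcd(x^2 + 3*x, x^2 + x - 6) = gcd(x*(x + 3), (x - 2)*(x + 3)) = x + 3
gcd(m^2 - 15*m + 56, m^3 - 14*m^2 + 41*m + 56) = m^2 - 15*m + 56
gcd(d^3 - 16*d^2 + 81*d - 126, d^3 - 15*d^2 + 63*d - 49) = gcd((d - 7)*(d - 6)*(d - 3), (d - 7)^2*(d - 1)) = d - 7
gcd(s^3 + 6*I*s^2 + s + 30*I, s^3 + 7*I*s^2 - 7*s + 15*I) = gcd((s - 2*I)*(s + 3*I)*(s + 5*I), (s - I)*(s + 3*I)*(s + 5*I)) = s^2 + 8*I*s - 15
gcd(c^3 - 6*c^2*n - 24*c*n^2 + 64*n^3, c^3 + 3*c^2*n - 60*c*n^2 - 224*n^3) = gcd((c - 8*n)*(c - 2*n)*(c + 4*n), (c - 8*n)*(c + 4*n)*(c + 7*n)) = c^2 - 4*c*n - 32*n^2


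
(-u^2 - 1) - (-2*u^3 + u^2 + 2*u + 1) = 2*u^3 - 2*u^2 - 2*u - 2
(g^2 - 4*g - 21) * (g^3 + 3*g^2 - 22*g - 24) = g^5 - g^4 - 55*g^3 + g^2 + 558*g + 504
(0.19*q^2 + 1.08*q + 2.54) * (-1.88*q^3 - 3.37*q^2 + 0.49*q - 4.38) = -0.3572*q^5 - 2.6707*q^4 - 8.3217*q^3 - 8.8628*q^2 - 3.4858*q - 11.1252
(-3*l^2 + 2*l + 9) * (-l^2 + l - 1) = 3*l^4 - 5*l^3 - 4*l^2 + 7*l - 9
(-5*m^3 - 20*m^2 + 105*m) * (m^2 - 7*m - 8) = -5*m^5 + 15*m^4 + 285*m^3 - 575*m^2 - 840*m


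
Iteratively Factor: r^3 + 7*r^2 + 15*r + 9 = (r + 3)*(r^2 + 4*r + 3) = (r + 1)*(r + 3)*(r + 3)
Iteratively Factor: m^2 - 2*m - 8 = (m + 2)*(m - 4)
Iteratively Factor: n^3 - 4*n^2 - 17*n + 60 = (n + 4)*(n^2 - 8*n + 15) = (n - 3)*(n + 4)*(n - 5)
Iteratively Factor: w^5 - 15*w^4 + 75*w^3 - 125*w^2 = (w)*(w^4 - 15*w^3 + 75*w^2 - 125*w) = w^2*(w^3 - 15*w^2 + 75*w - 125) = w^2*(w - 5)*(w^2 - 10*w + 25) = w^2*(w - 5)^2*(w - 5)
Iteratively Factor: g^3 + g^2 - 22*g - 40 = (g + 4)*(g^2 - 3*g - 10) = (g - 5)*(g + 4)*(g + 2)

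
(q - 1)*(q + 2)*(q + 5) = q^3 + 6*q^2 + 3*q - 10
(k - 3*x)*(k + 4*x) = k^2 + k*x - 12*x^2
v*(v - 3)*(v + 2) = v^3 - v^2 - 6*v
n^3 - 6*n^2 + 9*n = n*(n - 3)^2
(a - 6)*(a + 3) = a^2 - 3*a - 18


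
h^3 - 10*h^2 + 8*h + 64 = (h - 8)*(h - 4)*(h + 2)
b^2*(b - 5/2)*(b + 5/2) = b^4 - 25*b^2/4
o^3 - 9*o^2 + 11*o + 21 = (o - 7)*(o - 3)*(o + 1)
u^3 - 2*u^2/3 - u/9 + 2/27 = (u - 2/3)*(u - 1/3)*(u + 1/3)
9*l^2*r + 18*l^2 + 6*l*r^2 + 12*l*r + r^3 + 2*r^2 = (3*l + r)^2*(r + 2)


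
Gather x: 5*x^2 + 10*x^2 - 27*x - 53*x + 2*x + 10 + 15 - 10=15*x^2 - 78*x + 15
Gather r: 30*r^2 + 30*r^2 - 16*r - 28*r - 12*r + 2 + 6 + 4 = 60*r^2 - 56*r + 12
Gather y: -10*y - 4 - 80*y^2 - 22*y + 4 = -80*y^2 - 32*y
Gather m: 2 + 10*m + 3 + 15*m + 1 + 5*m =30*m + 6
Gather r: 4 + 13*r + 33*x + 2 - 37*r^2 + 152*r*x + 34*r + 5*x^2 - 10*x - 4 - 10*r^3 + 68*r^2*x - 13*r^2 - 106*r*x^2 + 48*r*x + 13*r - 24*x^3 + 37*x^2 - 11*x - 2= -10*r^3 + r^2*(68*x - 50) + r*(-106*x^2 + 200*x + 60) - 24*x^3 + 42*x^2 + 12*x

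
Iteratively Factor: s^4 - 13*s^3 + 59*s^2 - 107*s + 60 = (s - 3)*(s^3 - 10*s^2 + 29*s - 20) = (s - 4)*(s - 3)*(s^2 - 6*s + 5) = (s - 4)*(s - 3)*(s - 1)*(s - 5)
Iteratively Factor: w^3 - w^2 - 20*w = (w)*(w^2 - w - 20) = w*(w + 4)*(w - 5)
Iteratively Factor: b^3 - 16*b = (b - 4)*(b^2 + 4*b) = (b - 4)*(b + 4)*(b)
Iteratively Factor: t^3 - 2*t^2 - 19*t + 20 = (t - 5)*(t^2 + 3*t - 4) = (t - 5)*(t + 4)*(t - 1)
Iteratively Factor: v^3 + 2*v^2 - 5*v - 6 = (v + 3)*(v^2 - v - 2) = (v - 2)*(v + 3)*(v + 1)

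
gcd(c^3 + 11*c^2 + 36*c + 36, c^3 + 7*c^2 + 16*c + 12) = c^2 + 5*c + 6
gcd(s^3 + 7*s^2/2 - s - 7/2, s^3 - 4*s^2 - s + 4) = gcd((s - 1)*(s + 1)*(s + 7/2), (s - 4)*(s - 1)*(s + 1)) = s^2 - 1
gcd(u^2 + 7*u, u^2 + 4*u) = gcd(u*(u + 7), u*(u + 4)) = u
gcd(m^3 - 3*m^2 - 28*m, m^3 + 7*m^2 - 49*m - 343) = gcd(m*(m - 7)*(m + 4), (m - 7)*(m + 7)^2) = m - 7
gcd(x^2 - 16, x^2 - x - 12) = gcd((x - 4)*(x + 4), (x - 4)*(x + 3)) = x - 4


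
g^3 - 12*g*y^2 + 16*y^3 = (g - 2*y)^2*(g + 4*y)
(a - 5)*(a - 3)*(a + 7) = a^3 - a^2 - 41*a + 105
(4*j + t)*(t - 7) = 4*j*t - 28*j + t^2 - 7*t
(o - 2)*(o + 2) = o^2 - 4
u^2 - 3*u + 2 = (u - 2)*(u - 1)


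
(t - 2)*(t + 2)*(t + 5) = t^3 + 5*t^2 - 4*t - 20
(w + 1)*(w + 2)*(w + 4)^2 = w^4 + 11*w^3 + 42*w^2 + 64*w + 32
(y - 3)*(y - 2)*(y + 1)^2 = y^4 - 3*y^3 - 3*y^2 + 7*y + 6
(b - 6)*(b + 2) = b^2 - 4*b - 12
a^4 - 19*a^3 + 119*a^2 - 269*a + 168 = (a - 8)*(a - 7)*(a - 3)*(a - 1)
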